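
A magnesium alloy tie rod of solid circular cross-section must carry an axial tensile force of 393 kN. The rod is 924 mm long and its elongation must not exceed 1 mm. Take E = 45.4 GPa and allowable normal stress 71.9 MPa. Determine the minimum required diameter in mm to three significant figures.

101 mm

Required area A ≥ P/σ_allow = 393000/71.9 = 5466 mm².
For a solid circular section, d ≥ √(4A/π) = 83.42 mm.
Elongation limit: A ≥ PL/(Eδ_allow) = 393000·924/(45400·1) = 7999 mm² ⇒ d ≥ 100.9 mm.
The elongation limit governs.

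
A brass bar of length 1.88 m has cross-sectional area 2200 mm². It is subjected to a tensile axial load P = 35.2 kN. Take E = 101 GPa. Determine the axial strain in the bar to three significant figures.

1.58e-04

σ = N/A = 16 MPa; ε = σ/E = 16/101000 = 1.584e-04.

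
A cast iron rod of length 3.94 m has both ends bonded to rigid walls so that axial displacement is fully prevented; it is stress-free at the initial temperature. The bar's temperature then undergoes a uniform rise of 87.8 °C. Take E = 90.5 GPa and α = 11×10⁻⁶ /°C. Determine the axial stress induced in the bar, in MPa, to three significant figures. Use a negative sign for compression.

Free thermal expansion αLΔT = 11e-6 · 3940 · 87.8 = 3.805 mm.
The walls impose strain ε = −(3.805)/3940 = -9.6580e-04; σ = Eε = 90500 · -9.6580e-04 = -87.4 MPa.

-87.4 MPa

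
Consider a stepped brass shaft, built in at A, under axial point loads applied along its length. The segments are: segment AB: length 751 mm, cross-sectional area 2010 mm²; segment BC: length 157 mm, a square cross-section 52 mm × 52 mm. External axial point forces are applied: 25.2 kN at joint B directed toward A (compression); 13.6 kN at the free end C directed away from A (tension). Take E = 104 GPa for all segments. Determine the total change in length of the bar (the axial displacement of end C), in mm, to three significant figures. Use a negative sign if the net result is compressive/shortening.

Internal axial forces (sectioning from the free end, tension +): N_BC = 13.6 kN, N_AB = -11.6 kN.
A_BC = 2704 mm².
δ_AB = -11600·751/(2010·104000) = -0.04167 mm
δ_BC = 13600·157/(2704·104000) = 0.007593 mm
δ = Σδ_i = -0.03408 mm.

-0.0341 mm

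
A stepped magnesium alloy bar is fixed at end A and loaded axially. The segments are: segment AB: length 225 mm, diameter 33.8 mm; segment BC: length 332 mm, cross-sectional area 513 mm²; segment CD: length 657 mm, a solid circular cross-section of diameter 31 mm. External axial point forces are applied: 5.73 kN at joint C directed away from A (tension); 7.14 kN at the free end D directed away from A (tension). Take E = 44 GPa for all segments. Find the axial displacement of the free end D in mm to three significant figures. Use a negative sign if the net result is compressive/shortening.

0.404 mm

Internal axial forces (sectioning from the free end, tension +): N_CD = 7.14 kN, N_BC = 12.87 kN, N_AB = 12.87 kN.
A_AB = 897.3 mm².
A_CD = 754.8 mm².
δ_AB = 12870·225/(897.3·44000) = 0.07335 mm
δ_BC = 12870·332/(513·44000) = 0.1893 mm
δ_CD = 7140·657/(754.8·44000) = 0.1413 mm
δ = Σδ_i = 0.4039 mm.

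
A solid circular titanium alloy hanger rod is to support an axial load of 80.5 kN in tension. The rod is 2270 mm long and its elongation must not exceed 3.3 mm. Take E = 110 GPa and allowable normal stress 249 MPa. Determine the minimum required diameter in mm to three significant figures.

Required area A ≥ P/σ_allow = 80500/249 = 323.3 mm².
For a solid circular section, d ≥ √(4A/π) = 20.29 mm.
Elongation limit: A ≥ PL/(Eδ_allow) = 80500·2270/(110000·3.3) = 503.4 mm² ⇒ d ≥ 25.32 mm.
The elongation limit governs.

25.3 mm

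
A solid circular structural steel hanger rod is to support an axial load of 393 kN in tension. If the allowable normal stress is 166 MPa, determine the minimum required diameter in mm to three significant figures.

Required area A ≥ P/σ_allow = 393000/166 = 2367 mm².
For a solid circular section, d ≥ √(4A/π) = 54.9 mm.

54.9 mm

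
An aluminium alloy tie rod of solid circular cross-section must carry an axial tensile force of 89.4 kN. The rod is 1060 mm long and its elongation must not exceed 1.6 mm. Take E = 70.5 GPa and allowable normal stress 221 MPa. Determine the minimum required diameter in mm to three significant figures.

Required area A ≥ P/σ_allow = 89400/221 = 404.5 mm².
For a solid circular section, d ≥ √(4A/π) = 22.69 mm.
Elongation limit: A ≥ PL/(Eδ_allow) = 89400·1060/(70500·1.6) = 840.1 mm² ⇒ d ≥ 32.71 mm.
The elongation limit governs.

32.7 mm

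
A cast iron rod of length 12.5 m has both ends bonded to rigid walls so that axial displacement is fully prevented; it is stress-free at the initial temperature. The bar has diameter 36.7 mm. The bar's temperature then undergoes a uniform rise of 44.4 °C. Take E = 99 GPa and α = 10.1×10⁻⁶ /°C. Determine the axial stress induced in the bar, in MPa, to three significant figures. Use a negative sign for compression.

-44.4 MPa

Free thermal expansion αLΔT = 10.1e-6 · 12500 · 44.4 = 5.606 mm.
The walls impose strain ε = −(5.606)/12500 = -4.4844e-04; σ = Eε = 99000 · -4.4844e-04 = -44.4 MPa.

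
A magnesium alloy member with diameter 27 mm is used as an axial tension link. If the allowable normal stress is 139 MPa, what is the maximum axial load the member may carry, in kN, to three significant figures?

79.6 kN

A = 572.6 mm².
P_max = σ_allow · A = 139 · 572.6 = 79590 N = 79.59 kN.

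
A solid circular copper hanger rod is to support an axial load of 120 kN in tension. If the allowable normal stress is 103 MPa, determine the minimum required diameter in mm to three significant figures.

Required area A ≥ P/σ_allow = 120000/103 = 1165 mm².
For a solid circular section, d ≥ √(4A/π) = 38.51 mm.

38.5 mm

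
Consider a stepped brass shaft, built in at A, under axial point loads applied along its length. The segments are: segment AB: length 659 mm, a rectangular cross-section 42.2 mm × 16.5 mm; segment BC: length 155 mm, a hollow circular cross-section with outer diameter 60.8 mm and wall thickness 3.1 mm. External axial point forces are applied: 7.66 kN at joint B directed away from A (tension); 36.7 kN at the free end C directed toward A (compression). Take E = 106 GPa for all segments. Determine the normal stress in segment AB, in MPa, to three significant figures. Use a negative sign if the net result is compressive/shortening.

Internal axial forces (sectioning from the free end, tension +): N_BC = -36.7 kN, N_AB = -29.04 kN.
A_AB = 696.3 mm².
σ_AB = N_AB/A_AB = -29040/696.3 = -41.71 MPa.

-41.7 MPa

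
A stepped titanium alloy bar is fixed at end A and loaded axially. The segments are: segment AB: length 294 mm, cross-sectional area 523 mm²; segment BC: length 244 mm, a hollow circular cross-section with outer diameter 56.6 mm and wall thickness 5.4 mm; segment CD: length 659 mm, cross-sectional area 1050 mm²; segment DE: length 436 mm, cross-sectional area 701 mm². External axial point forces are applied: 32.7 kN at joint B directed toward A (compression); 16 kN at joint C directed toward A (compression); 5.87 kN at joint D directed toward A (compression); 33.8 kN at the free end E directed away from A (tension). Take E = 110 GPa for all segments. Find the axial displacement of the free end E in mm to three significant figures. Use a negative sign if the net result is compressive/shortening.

Internal axial forces (sectioning from the free end, tension +): N_DE = 33.8 kN, N_CD = 27.93 kN, N_BC = 11.93 kN, N_AB = -20.77 kN.
A_BC = 868.6 mm².
δ_AB = -20770·294/(523·110000) = -0.1061 mm
δ_BC = 11930·244/(868.6·110000) = 0.03047 mm
δ_CD = 27930·659/(1050·110000) = 0.1594 mm
δ_DE = 33800·436/(701·110000) = 0.1911 mm
δ = Σδ_i = 0.2748 mm.

0.275 mm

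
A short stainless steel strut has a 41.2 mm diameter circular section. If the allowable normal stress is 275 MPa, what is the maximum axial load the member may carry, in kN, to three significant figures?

A = 1333 mm².
P_max = σ_allow · A = 275 · 1333 = 366600 N = 366.6 kN.

367 kN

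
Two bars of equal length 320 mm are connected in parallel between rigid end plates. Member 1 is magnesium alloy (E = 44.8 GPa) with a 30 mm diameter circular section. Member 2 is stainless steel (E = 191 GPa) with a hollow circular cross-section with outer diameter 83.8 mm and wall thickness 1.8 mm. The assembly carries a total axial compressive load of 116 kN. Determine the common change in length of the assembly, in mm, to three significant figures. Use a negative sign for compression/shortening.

-0.309 mm

A_1 = 706.9 mm².
A_2 = 463.7 mm².
Equal strain + equilibrium ⇒ each member carries load in proportion to AE: A₁E₁ = 31670000 N, A₂E₂ = 88570000 N, ΣAE = 120200000 N.
δ = PL/ΣAE = -116000·320/120200000 = -0.3087 mm.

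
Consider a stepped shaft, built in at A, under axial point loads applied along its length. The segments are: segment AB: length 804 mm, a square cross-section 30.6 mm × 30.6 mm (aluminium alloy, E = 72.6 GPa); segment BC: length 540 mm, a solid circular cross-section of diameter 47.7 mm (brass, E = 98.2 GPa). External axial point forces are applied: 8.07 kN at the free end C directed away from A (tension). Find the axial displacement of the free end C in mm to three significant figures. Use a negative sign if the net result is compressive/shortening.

Internal axial forces (sectioning from the free end, tension +): N_BC = 8.07 kN, N_AB = 8.07 kN.
A_AB = 936.4 mm².
A_BC = 1787 mm².
δ_AB = 8070·804/(936.4·72600) = 0.09544 mm
δ_BC = 8070·540/(1787·98200) = 0.02483 mm
δ = Σδ_i = 0.1203 mm.

0.120 mm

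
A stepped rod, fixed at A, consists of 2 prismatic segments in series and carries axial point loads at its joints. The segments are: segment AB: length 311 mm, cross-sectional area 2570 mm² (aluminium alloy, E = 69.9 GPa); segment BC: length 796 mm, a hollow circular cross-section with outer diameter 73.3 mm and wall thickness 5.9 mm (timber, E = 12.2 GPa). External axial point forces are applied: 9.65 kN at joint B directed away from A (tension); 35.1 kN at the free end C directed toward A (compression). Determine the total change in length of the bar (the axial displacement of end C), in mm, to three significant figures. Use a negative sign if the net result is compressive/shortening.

-1.88 mm

Internal axial forces (sectioning from the free end, tension +): N_BC = -35.1 kN, N_AB = -25.45 kN.
A_BC = 1249 mm².
δ_AB = -25450·311/(2570·69900) = -0.04406 mm
δ_BC = -35100·796/(1249·12200) = -1.833 mm
δ = Σδ_i = -1.877 mm.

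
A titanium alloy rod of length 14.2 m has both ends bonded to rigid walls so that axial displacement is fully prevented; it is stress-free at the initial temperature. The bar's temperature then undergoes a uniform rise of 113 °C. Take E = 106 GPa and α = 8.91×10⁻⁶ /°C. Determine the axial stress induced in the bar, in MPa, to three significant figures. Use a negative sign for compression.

Free thermal expansion αLΔT = 8.91e-6 · 14200 · 113 = 14.3 mm.
The walls impose strain ε = −(14.3)/14200 = -1.0068e-03; σ = Eε = 106000 · -1.0068e-03 = -106.7 MPa.

-107 MPa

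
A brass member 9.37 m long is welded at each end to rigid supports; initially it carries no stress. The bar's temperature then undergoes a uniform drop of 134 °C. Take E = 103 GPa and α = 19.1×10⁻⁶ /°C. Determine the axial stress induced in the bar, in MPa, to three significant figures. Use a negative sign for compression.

264 MPa

Free thermal expansion αLΔT = 19.1e-6 · 9370 · -134 = -23.98 mm.
The walls impose strain ε = −(-23.98)/9370 = 2.5594e-03; σ = Eε = 103000 · 2.5594e-03 = 263.6 MPa.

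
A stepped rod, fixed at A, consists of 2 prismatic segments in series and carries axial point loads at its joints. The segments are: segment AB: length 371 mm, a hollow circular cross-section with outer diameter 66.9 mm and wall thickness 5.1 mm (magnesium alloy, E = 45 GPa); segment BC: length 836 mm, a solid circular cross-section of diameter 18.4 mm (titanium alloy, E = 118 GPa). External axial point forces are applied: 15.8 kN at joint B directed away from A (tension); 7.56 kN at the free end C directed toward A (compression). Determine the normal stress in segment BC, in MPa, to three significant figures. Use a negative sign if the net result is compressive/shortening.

-28.4 MPa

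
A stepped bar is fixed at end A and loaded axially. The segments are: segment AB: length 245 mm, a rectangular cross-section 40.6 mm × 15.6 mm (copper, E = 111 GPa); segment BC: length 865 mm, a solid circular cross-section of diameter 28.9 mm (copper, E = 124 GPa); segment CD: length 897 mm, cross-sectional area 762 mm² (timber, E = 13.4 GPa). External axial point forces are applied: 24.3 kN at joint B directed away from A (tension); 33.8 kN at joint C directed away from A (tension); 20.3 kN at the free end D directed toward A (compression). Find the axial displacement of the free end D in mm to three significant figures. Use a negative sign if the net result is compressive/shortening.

-1.51 mm

Internal axial forces (sectioning from the free end, tension +): N_CD = -20.3 kN, N_BC = 13.5 kN, N_AB = 37.8 kN.
A_AB = 633.4 mm².
A_BC = 656 mm².
δ_AB = 37800·245/(633.4·111000) = 0.1317 mm
δ_BC = 13500·865/(656·124000) = 0.1436 mm
δ_CD = -20300·897/(762·13400) = -1.783 mm
δ = Σδ_i = -1.508 mm.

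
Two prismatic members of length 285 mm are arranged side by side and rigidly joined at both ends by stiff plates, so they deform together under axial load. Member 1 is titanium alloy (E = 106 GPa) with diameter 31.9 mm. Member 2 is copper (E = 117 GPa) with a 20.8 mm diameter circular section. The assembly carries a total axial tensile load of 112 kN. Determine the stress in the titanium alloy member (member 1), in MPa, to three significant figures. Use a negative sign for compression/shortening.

95.4 MPa

A_1 = 799.2 mm².
A_2 = 339.8 mm².
Equal strain + equilibrium ⇒ each member carries load in proportion to AE: A₁E₁ = 84720000 N, A₂E₂ = 39760000 N, ΣAE = 124500000 N.
σ₁ = P·E₁/ΣAE = 112000·106000/124500000 = 95.38 MPa.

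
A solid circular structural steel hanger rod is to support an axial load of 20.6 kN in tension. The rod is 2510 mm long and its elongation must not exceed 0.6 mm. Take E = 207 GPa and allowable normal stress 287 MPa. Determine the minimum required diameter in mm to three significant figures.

23.0 mm

Required area A ≥ P/σ_allow = 20600/287 = 71.78 mm².
For a solid circular section, d ≥ √(4A/π) = 9.56 mm.
Elongation limit: A ≥ PL/(Eδ_allow) = 20600·2510/(207000·0.6) = 416.3 mm² ⇒ d ≥ 23.02 mm.
The elongation limit governs.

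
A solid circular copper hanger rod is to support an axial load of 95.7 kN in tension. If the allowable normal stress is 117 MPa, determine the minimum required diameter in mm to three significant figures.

32.3 mm

Required area A ≥ P/σ_allow = 95700/117 = 817.9 mm².
For a solid circular section, d ≥ √(4A/π) = 32.27 mm.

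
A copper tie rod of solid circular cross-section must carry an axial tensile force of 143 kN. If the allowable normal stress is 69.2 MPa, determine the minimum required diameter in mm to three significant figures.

51.3 mm

Required area A ≥ P/σ_allow = 143000/69.2 = 2066 mm².
For a solid circular section, d ≥ √(4A/π) = 51.29 mm.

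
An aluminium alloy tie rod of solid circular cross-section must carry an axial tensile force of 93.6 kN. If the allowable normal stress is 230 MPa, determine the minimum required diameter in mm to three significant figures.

Required area A ≥ P/σ_allow = 93600/230 = 407 mm².
For a solid circular section, d ≥ √(4A/π) = 22.76 mm.

22.8 mm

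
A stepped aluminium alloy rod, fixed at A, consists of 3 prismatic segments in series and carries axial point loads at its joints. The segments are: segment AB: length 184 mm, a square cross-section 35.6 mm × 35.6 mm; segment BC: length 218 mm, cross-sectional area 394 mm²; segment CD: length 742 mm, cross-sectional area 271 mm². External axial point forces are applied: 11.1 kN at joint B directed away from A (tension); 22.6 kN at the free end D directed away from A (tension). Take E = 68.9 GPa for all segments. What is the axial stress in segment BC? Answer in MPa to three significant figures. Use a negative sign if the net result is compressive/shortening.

57.4 MPa

Internal axial forces (sectioning from the free end, tension +): N_CD = 22.6 kN, N_BC = 22.6 kN, N_AB = 33.7 kN.
σ_BC = N_BC/A_BC = 22600/394 = 57.36 MPa.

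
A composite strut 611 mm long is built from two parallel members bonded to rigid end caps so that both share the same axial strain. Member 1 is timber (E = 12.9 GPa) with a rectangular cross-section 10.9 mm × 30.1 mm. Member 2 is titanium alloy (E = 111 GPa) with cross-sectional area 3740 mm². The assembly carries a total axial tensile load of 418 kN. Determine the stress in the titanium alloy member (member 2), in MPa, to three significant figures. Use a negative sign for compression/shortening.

111 MPa

A_1 = 328.1 mm².
Equal strain + equilibrium ⇒ each member carries load in proportion to AE: A₁E₁ = 4232000 N, A₂E₂ = 415100000 N, ΣAE = 419400000 N.
σ₂ = P·E₂/ΣAE = 418000·111000/419400000 = 110.6 MPa.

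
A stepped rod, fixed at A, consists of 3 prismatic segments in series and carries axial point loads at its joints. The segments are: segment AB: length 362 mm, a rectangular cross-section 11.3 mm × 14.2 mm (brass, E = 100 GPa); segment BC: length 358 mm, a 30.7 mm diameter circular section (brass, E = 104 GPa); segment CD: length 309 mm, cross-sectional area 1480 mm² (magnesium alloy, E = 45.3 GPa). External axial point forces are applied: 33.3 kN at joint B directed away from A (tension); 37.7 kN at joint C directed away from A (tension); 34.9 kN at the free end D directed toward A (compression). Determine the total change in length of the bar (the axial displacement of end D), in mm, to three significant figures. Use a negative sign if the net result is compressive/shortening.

0.667 mm

Internal axial forces (sectioning from the free end, tension +): N_CD = -34.9 kN, N_BC = 2.8 kN, N_AB = 36.1 kN.
A_AB = 160.5 mm².
A_BC = 740.2 mm².
δ_AB = 36100·362/(160.5·100000) = 0.8144 mm
δ_BC = 2800·358/(740.2·104000) = 0.01302 mm
δ_CD = -34900·309/(1480·45300) = -0.1609 mm
δ = Σδ_i = 0.6666 mm.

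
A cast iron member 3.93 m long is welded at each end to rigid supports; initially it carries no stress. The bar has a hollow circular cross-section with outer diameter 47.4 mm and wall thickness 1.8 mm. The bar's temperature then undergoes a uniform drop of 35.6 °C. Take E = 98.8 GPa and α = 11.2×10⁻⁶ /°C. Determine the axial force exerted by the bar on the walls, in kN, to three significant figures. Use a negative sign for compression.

Free thermal expansion αLΔT = 11.2e-6 · 3930 · -35.6 = -1.567 mm.
The walls impose strain ε = −(-1.567)/3930 = 3.9872e-04; σ = Eε = 98800 · 3.9872e-04 = 39.39 MPa.
Wall reaction R = σ·A = 39.39·257.9 = 10160 N = 10.16 kN.

10.2 kN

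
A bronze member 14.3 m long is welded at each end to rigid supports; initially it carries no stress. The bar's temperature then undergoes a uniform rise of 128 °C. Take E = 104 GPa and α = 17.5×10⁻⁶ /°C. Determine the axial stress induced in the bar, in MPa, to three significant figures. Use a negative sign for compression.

-233 MPa

Free thermal expansion αLΔT = 17.5e-6 · 14300 · 128 = 32.03 mm.
The walls impose strain ε = −(32.03)/14300 = -2.2400e-03; σ = Eε = 104000 · -2.2400e-03 = -233 MPa.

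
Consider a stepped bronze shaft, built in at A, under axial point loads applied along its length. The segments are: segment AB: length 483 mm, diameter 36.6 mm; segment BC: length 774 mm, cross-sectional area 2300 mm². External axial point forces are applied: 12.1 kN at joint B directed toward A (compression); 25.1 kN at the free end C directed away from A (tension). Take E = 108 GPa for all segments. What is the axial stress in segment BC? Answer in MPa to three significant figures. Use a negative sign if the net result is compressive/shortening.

Internal axial forces (sectioning from the free end, tension +): N_BC = 25.1 kN, N_AB = 13 kN.
σ_BC = N_BC/A_BC = 25100/2300 = 10.91 MPa.

10.9 MPa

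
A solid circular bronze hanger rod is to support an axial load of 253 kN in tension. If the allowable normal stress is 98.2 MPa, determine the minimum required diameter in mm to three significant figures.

57.3 mm

Required area A ≥ P/σ_allow = 253000/98.2 = 2576 mm².
For a solid circular section, d ≥ √(4A/π) = 57.27 mm.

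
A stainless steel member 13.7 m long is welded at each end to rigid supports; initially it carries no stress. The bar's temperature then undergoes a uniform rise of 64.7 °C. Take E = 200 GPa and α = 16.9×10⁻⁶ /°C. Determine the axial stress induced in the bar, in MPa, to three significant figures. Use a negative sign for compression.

Free thermal expansion αLΔT = 16.9e-6 · 13700 · 64.7 = 14.98 mm.
The walls impose strain ε = −(14.98)/13700 = -1.0934e-03; σ = Eε = 200000 · -1.0934e-03 = -218.7 MPa.

-219 MPa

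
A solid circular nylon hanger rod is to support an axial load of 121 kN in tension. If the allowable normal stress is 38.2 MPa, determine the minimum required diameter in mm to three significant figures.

63.5 mm

Required area A ≥ P/σ_allow = 121000/38.2 = 3168 mm².
For a solid circular section, d ≥ √(4A/π) = 63.51 mm.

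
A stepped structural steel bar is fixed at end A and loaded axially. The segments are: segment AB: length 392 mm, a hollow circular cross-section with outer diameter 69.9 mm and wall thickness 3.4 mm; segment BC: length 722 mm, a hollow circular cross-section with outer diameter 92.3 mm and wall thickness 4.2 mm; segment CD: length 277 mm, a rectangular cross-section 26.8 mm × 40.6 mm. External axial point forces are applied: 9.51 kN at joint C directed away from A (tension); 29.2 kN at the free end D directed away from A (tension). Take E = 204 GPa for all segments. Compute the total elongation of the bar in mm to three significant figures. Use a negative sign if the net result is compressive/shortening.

Internal axial forces (sectioning from the free end, tension +): N_CD = 29.2 kN, N_BC = 38.71 kN, N_AB = 38.71 kN.
A_AB = 710.3 mm².
A_BC = 1162 mm².
A_CD = 1088 mm².
δ_AB = 38710·392/(710.3·204000) = 0.1047 mm
δ_BC = 38710·722/(1162·204000) = 0.1179 mm
δ_CD = 29200·277/(1088·204000) = 0.03644 mm
δ = Σδ_i = 0.259 mm.

0.259 mm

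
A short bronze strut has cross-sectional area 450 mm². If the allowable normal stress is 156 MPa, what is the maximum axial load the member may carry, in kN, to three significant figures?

70.2 kN

P_max = σ_allow · A = 156 · 450 = 70200 N = 70.2 kN.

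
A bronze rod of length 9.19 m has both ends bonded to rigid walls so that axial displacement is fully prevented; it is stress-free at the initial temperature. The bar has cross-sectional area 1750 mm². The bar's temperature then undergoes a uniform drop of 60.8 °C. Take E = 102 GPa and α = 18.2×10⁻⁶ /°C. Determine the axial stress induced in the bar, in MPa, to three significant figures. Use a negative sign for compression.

Free thermal expansion αLΔT = 18.2e-6 · 9190 · -60.8 = -10.17 mm.
The walls impose strain ε = −(-10.17)/9190 = 1.1066e-03; σ = Eε = 102000 · 1.1066e-03 = 112.9 MPa.

113 MPa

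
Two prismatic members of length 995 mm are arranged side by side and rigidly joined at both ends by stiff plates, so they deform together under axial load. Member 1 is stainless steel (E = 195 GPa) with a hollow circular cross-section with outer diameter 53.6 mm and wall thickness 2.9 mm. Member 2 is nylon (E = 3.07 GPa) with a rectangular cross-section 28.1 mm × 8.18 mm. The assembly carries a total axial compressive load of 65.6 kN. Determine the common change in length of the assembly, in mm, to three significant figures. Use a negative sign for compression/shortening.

A_1 = 461.9 mm².
A_2 = 229.9 mm².
Equal strain + equilibrium ⇒ each member carries load in proportion to AE: A₁E₁ = 90070000 N, A₂E₂ = 705700 N, ΣAE = 90780000 N.
δ = PL/ΣAE = -65600·995/90780000 = -0.719 mm.

-0.719 mm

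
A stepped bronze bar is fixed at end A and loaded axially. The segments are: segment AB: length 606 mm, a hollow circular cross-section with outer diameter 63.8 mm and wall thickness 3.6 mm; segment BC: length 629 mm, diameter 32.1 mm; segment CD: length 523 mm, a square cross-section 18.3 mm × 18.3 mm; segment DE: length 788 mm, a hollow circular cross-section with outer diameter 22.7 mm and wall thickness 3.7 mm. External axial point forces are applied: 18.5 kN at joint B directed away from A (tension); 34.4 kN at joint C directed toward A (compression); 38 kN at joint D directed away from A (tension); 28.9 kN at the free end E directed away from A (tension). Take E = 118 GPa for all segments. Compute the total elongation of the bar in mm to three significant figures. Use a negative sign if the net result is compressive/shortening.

2.36 mm

Internal axial forces (sectioning from the free end, tension +): N_DE = 28.9 kN, N_CD = 66.9 kN, N_BC = 32.5 kN, N_AB = 51 kN.
A_AB = 680.8 mm².
A_BC = 809.3 mm².
A_CD = 334.9 mm².
A_DE = 220.9 mm².
δ_AB = 51000·606/(680.8·118000) = 0.3847 mm
δ_BC = 32500·629/(809.3·118000) = 0.2141 mm
δ_CD = 66900·523/(334.9·118000) = 0.8854 mm
δ_DE = 28900·788/(220.9·118000) = 0.8738 mm
δ = Σδ_i = 2.358 mm.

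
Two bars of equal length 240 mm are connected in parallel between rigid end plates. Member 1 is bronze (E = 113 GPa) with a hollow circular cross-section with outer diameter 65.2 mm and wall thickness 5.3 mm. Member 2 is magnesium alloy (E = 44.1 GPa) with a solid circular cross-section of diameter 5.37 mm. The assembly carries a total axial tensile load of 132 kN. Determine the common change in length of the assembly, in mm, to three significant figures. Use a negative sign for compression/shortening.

A_1 = 997.4 mm².
A_2 = 22.65 mm².
Equal strain + equilibrium ⇒ each member carries load in proportion to AE: A₁E₁ = 112700000 N, A₂E₂ = 998800 N, ΣAE = 113700000 N.
δ = PL/ΣAE = 132000·240/113700000 = 0.2786 mm.

0.279 mm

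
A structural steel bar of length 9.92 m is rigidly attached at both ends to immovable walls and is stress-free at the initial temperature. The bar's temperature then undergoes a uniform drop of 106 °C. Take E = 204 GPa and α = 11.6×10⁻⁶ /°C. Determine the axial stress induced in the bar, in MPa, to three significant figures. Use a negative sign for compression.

Free thermal expansion αLΔT = 11.6e-6 · 9920 · -106 = -12.2 mm.
The walls impose strain ε = −(-12.2)/9920 = 1.2296e-03; σ = Eε = 204000 · 1.2296e-03 = 250.8 MPa.

251 MPa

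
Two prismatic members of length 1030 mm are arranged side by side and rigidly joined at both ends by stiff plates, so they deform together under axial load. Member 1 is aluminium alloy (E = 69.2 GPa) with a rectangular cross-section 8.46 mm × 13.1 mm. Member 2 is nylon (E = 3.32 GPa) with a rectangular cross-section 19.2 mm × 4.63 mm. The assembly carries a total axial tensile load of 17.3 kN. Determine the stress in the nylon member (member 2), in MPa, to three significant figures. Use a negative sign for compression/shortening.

A_1 = 110.8 mm².
A_2 = 88.9 mm².
Equal strain + equilibrium ⇒ each member carries load in proportion to AE: A₁E₁ = 7669000 N, A₂E₂ = 295100 N, ΣAE = 7964000 N.
σ₂ = P·E₂/ΣAE = 17300·3320/7964000 = 7.212 MPa.

7.21 MPa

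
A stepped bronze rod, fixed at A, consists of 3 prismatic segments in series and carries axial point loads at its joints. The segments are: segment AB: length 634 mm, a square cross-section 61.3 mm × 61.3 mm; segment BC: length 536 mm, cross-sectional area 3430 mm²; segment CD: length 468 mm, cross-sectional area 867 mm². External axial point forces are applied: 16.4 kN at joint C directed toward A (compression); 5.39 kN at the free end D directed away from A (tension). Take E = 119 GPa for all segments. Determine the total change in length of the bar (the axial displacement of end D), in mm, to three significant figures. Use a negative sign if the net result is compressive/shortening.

-0.00562 mm

Internal axial forces (sectioning from the free end, tension +): N_CD = 5.39 kN, N_BC = -11.01 kN, N_AB = -11.01 kN.
A_AB = 3758 mm².
δ_AB = -11010·634/(3758·119000) = -0.01561 mm
δ_BC = -11010·536/(3430·119000) = -0.01446 mm
δ_CD = 5390·468/(867·119000) = 0.02445 mm
δ = Σδ_i = -0.005619 mm.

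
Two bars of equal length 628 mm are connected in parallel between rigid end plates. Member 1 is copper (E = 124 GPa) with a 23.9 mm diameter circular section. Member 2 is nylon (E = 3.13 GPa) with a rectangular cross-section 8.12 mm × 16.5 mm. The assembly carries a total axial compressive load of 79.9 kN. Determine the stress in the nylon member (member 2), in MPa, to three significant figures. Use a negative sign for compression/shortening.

-4.46 MPa

A_1 = 448.6 mm².
A_2 = 134 mm².
Equal strain + equilibrium ⇒ each member carries load in proportion to AE: A₁E₁ = 55630000 N, A₂E₂ = 419400 N, ΣAE = 56050000 N.
σ₂ = P·E₂/ΣAE = -79900·3130/56050000 = -4.462 MPa.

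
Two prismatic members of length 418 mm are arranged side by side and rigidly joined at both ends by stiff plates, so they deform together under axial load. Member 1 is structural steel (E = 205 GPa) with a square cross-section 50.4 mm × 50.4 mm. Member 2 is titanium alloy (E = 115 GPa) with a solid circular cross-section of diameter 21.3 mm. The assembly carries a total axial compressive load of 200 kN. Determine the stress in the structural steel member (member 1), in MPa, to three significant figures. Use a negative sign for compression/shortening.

A_1 = 2540 mm².
A_2 = 356.3 mm².
Equal strain + equilibrium ⇒ each member carries load in proportion to AE: A₁E₁ = 520700000 N, A₂E₂ = 40980000 N, ΣAE = 561700000 N.
σ₁ = P·E₁/ΣAE = -200000·205000/561700000 = -72.99 MPa.

-73.0 MPa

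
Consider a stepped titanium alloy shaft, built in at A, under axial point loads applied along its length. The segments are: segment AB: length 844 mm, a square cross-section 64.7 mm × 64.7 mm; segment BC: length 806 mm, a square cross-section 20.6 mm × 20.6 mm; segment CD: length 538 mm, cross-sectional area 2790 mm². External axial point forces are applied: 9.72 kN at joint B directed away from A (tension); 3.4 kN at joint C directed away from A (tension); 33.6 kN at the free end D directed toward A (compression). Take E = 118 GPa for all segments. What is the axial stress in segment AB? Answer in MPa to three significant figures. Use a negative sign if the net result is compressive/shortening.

-4.89 MPa

Internal axial forces (sectioning from the free end, tension +): N_CD = -33.6 kN, N_BC = -30.2 kN, N_AB = -20.48 kN.
A_AB = 4186 mm².
σ_AB = N_AB/A_AB = -20480/4186 = -4.892 MPa.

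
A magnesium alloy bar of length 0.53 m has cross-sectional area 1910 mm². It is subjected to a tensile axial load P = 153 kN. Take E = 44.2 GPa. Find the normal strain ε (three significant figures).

0.00181

σ = N/A = 80.1 MPa; ε = σ/E = 80.1/44200 = 1.812e-03.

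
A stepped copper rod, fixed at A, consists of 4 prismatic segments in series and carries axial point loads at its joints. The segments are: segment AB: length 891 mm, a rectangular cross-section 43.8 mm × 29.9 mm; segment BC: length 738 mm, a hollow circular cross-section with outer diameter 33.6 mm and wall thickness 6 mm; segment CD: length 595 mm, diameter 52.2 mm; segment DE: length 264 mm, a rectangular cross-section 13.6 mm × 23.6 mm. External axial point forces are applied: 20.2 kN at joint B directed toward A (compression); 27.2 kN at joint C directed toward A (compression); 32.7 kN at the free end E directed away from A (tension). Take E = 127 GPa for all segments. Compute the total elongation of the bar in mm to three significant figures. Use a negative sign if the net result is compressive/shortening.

0.266 mm

Internal axial forces (sectioning from the free end, tension +): N_DE = 32.7 kN, N_CD = 32.7 kN, N_BC = 5.5 kN, N_AB = -14.7 kN.
A_AB = 1310 mm².
A_BC = 520.2 mm².
A_CD = 2140 mm².
A_DE = 321 mm².
δ_AB = -14700·891/(1310·127000) = -0.07875 mm
δ_BC = 5500·738/(520.2·127000) = 0.06143 mm
δ_CD = 32700·595/(2140·127000) = 0.07159 mm
δ_DE = 32700·264/(321·127000) = 0.2118 mm
δ = Σδ_i = 0.2661 mm.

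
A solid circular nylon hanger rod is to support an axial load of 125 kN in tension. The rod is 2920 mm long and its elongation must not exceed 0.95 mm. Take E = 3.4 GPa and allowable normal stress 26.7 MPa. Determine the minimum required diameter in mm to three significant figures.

379 mm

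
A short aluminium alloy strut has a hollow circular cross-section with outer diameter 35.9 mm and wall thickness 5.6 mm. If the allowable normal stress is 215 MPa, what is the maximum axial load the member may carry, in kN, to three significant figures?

115 kN

A = 533.1 mm².
P_max = σ_allow · A = 215 · 533.1 = 114600 N = 114.6 kN.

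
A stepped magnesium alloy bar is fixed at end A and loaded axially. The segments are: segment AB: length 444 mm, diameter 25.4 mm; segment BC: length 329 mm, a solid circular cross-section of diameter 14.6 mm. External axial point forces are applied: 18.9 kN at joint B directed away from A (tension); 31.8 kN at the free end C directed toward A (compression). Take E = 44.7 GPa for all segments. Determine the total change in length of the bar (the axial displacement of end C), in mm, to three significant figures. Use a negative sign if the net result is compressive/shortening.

-1.65 mm

Internal axial forces (sectioning from the free end, tension +): N_BC = -31.8 kN, N_AB = -12.9 kN.
A_AB = 506.7 mm².
A_BC = 167.4 mm².
δ_AB = -12900·444/(506.7·44700) = -0.2529 mm
δ_BC = -31800·329/(167.4·44700) = -1.398 mm
δ = Σδ_i = -1.651 mm.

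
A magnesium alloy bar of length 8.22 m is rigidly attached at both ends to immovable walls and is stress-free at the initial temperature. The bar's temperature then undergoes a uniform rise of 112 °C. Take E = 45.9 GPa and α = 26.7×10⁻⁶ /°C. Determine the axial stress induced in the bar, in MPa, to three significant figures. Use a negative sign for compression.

-137 MPa

Free thermal expansion αLΔT = 26.7e-6 · 8220 · 112 = 24.58 mm.
The walls impose strain ε = −(24.58)/8220 = -2.9904e-03; σ = Eε = 45900 · -2.9904e-03 = -137.3 MPa.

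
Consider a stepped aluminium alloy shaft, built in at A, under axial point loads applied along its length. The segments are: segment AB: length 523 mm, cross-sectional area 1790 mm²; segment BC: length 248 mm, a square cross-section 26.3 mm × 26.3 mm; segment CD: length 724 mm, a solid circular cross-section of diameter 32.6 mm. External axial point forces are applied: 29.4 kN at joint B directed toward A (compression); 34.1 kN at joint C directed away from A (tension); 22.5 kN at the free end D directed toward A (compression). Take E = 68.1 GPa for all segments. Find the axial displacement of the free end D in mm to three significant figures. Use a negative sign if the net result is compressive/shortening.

-0.302 mm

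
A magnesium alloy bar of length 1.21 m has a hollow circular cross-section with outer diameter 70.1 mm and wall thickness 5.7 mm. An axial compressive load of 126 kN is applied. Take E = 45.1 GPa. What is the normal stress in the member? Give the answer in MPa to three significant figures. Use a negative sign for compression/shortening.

-109 MPa

A = 1153 mm².
σ = N/A = -126000/1153 = -109.3 MPa.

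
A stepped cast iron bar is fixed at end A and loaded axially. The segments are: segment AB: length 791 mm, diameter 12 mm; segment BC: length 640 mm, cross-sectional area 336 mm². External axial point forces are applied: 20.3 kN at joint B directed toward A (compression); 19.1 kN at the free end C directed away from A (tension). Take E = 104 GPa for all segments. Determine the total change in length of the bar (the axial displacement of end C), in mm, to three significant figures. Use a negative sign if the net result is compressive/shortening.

0.269 mm

Internal axial forces (sectioning from the free end, tension +): N_BC = 19.1 kN, N_AB = -1.2 kN.
A_AB = 113.1 mm².
δ_AB = -1200·791/(113.1·104000) = -0.0807 mm
δ_BC = 19100·640/(336·104000) = 0.3498 mm
δ = Σδ_i = 0.2691 mm.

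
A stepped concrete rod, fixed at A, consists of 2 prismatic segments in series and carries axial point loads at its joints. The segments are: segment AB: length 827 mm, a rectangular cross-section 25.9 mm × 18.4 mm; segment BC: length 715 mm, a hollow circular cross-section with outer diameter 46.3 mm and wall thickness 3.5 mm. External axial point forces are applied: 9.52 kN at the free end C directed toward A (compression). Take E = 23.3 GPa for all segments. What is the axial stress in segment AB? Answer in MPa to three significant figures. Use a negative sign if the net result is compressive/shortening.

Internal axial forces (sectioning from the free end, tension +): N_BC = -9.52 kN, N_AB = -9.52 kN.
A_AB = 476.6 mm².
σ_AB = N_AB/A_AB = -9520/476.6 = -19.98 MPa.

-20.0 MPa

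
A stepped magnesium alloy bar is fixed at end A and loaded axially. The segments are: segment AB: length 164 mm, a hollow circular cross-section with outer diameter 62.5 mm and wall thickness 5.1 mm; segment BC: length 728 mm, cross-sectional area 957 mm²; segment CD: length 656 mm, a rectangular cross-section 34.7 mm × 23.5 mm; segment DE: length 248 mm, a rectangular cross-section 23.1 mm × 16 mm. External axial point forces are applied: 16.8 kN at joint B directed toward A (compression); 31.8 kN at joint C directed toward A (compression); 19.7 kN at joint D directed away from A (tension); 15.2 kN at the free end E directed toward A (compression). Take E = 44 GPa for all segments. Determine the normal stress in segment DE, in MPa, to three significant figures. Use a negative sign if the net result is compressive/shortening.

-41.1 MPa

Internal axial forces (sectioning from the free end, tension +): N_DE = -15.2 kN, N_CD = 4.5 kN, N_BC = -27.3 kN, N_AB = -44.1 kN.
A_DE = 369.6 mm².
σ_DE = N_DE/A_DE = -15200/369.6 = -41.13 MPa.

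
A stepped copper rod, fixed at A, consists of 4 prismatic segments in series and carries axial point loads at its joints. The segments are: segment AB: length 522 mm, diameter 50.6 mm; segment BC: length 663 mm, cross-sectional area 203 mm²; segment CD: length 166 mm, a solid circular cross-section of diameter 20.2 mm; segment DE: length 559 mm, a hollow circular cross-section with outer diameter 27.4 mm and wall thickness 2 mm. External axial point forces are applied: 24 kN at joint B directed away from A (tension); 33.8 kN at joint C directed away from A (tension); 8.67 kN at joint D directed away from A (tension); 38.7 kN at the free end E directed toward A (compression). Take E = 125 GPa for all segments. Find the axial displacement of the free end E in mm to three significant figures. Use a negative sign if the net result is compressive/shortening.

-1.05 mm

Internal axial forces (sectioning from the free end, tension +): N_DE = -38.7 kN, N_CD = -30.03 kN, N_BC = 3.77 kN, N_AB = 27.77 kN.
A_AB = 2011 mm².
A_CD = 320.5 mm².
A_DE = 159.6 mm².
δ_AB = 27770·522/(2011·125000) = 0.05767 mm
δ_BC = 3770·663/(203·125000) = 0.0985 mm
δ_CD = -30030·166/(320.5·125000) = -0.1244 mm
δ_DE = -38700·559/(159.6·125000) = -1.084 mm
δ = Σδ_i = -1.053 mm.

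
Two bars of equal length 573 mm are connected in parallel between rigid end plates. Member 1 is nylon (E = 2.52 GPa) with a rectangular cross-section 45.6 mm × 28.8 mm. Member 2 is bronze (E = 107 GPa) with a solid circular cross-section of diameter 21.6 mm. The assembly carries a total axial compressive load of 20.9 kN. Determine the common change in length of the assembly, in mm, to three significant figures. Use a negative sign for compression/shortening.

-0.282 mm

A_1 = 1313 mm².
A_2 = 366.4 mm².
Equal strain + equilibrium ⇒ each member carries load in proportion to AE: A₁E₁ = 3309000 N, A₂E₂ = 39210000 N, ΣAE = 42520000 N.
δ = PL/ΣAE = -20900·573/42520000 = -0.2817 mm.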